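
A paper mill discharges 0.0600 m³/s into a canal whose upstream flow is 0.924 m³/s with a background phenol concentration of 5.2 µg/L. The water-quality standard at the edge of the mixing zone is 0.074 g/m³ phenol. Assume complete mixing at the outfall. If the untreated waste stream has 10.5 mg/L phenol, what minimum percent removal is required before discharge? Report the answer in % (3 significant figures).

5.2 µg/L = 0.0052 mg/L.
Mass balance: 0.074·0.984 = 0.06·Cₑ + 0.924·0.0052.
Cₑ = (0.07282 − 0.004805) / 0.06 = 1.134 mg/L.
Required removal = 1 − 1.134/10.5 = 89.2 %.

89.2 %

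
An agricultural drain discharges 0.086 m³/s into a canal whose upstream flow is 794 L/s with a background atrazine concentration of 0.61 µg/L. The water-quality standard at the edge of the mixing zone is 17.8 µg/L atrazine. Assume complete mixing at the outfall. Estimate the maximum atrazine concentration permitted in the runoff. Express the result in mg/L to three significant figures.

794 L/s = 0.794 m³/s.
0.61 µg/L = 0.00061 mg/L.
17.8 µg/L = 0.0178 mg/L.
Mass balance: 0.0178·0.88 = 0.086·Cₑ + 0.794·0.00061.
Cₑ = (0.01566 − 0.0004843) / 0.086 = 0.1765 mg/L.

0.177 mg/L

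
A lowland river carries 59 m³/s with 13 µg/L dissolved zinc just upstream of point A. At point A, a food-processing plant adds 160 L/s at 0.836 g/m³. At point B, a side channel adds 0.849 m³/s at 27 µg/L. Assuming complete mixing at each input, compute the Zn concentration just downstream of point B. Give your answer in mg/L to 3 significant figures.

13 µg/L = 0.013 mg/L.
160 L/s = 0.16 m³/s.
After input A: C = (59·0.013 + 0.16·0.836) / 59.16 = 0.01523 mg/L.
27 µg/L = 0.027 mg/L.
After input B: C = (59.16·0.01523 + 0.849·0.027) / 60.01 = 0.01539 mg/L.

0.0154 mg/L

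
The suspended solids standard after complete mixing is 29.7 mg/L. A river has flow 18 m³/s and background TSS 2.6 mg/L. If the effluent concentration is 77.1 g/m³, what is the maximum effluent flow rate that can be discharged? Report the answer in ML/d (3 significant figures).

889 ML/d

Mass balance at complete mixing: C_std·(Q_w + Q_r) = Q_w·C_e + Q_r·C_b.
Rearranging, Q_w = Q_r·(C_std − C_b)/(C_e − C_std) = 18·(29.7 − 2.6) / (77.1 − 29.7) = 10.29 m³/s.
= 889.2 ML/d.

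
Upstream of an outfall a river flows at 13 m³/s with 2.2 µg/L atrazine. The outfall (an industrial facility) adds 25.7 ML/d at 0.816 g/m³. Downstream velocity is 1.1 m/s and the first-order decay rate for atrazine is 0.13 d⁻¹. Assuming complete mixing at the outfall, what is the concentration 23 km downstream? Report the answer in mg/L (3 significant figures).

0.0198 mg/L

25.7 ML/d = 0.2975 m³/s.
2.2 µg/L = 0.0022 mg/L.
After complete mixing, C₀ = (0.2975·0.816 + 13·0.0022) / 13.3 = 0.0204 mg/L.
Travel time t = 2.3e+04 m / 1.1 m/s = 2.091e+04 s = 0.242 d.
C = 0.0204·exp(−0.13·0.242) = 0.0204·0.969 = 0.01977 mg/L.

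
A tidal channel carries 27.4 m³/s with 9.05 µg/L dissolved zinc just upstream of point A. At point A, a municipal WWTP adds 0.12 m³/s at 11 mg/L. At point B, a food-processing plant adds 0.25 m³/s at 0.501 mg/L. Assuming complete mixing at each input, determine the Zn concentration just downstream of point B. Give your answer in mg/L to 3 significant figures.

0.0610 mg/L

9.05 µg/L = 0.00905 mg/L.
After input A: C = (27.4·0.00905 + 0.12·11) / 27.52 = 0.05698 mg/L.
After input B: C = (27.52·0.05698 + 0.25·0.501) / 27.77 = 0.06097 mg/L.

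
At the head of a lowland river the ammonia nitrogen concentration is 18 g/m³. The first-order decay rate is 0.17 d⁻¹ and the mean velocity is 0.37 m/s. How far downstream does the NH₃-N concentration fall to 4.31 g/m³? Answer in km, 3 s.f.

From C = C₀·e^(−kt), t = ln(C₀/C)/k = ln(18/4.31)/0.17 = 1.429/0.17 = 8.408 d.
Distance = v·t = 0.37 m/s × 7.265e+05 s = 2.688e+05 m = 268.8 km.

269 km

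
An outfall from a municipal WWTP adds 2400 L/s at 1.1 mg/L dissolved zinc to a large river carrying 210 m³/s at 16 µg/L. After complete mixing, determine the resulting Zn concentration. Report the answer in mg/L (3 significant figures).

2400 L/s = 2.4 m³/s.
16 µg/L = 0.016 mg/L.
Flow-weighted mixing gives C = (2.4·1.1 + 210·0.016) / (2.4 + 210) = 6/212.4 = 0.02825 mg/L.

0.0282 mg/L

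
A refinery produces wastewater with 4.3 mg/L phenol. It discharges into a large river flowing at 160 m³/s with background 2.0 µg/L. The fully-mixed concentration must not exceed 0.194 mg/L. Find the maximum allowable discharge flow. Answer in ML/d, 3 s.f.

2.0 µg/L = 0.002 mg/L.
Mass balance at complete mixing: C_std·(Q_w + Q_r) = Q_w·C_e + Q_r·C_b.
Rearranging, Q_w = Q_r·(C_std − C_b)/(C_e − C_std) = 160·(0.194 − 0.002) / (4.3 − 0.194) = 7.482 m³/s.
= 646.4 ML/d.

646 ML/d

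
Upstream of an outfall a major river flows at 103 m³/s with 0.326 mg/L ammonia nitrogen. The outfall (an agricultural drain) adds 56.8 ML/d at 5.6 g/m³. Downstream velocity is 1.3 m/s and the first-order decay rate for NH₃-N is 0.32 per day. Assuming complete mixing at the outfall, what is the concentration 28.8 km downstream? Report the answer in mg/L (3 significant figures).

56.8 ML/d = 0.6574 m³/s.
After complete mixing, C₀ = (0.6574·5.6 + 103·0.326) / 103.7 = 0.3594 mg/L.
Travel time t = 2.88e+04 m / 1.3 m/s = 2.215e+04 s = 0.2564 d.
C = 0.3594·exp(−0.32·0.2564) = 0.3594·0.9212 = 0.3311 mg/L.

0.331 mg/L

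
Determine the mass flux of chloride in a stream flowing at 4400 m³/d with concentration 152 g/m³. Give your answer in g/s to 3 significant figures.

4400 m³/d = 0.05093 m³/s.
Mass flux = Q·C = 0.05093 m³/s × 152 g/m³ = 7.741 g/s.

7.74 g/s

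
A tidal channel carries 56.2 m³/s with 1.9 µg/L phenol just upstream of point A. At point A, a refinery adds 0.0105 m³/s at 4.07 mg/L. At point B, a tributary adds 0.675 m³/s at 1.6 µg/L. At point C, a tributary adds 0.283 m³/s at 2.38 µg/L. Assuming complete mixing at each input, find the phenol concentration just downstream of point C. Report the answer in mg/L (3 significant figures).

1.9 µg/L = 0.0019 mg/L.
After input A: C = (56.2·0.0019 + 0.0105·4.07) / 56.21 = 0.00266 mg/L.
1.6 µg/L = 0.0016 mg/L.
After input B: C = (56.21·0.00266 + 0.675·0.0016) / 56.89 = 0.002647 mg/L.
2.38 µg/L = 0.00238 mg/L.
After input C: C = (56.89·0.002647 + 0.283·0.00238) / 57.17 = 0.002646 mg/L.

0.00265 mg/L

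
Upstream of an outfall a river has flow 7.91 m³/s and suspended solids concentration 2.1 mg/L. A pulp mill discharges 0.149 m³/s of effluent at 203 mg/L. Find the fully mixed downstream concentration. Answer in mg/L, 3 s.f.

5.81 mg/L

Flow-weighted mixing gives C = (0.149·203 + 7.91·2.1) / (0.149 + 7.91) = 46.86/8.059 = 5.814 mg/L.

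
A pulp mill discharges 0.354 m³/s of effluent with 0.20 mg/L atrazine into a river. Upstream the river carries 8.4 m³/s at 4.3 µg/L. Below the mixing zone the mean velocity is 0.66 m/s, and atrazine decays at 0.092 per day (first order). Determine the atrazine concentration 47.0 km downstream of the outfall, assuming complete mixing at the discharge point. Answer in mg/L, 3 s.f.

0.0113 mg/L

4.3 µg/L = 0.0043 mg/L.
After complete mixing, C₀ = (0.354·0.2 + 8.4·0.0043) / 8.754 = 0.01221 mg/L.
Travel time t = 4.7e+04 m / 0.66 m/s = 7.121e+04 s = 0.8242 d.
C = 0.01221·exp(−0.092·0.8242) = 0.01221·0.927 = 0.01132 mg/L.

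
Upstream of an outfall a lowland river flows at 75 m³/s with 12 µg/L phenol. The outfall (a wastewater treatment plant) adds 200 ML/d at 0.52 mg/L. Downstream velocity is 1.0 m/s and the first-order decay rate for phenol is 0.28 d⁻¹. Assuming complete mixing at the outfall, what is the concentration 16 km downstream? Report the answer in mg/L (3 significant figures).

0.0258 mg/L

200 ML/d = 2.315 m³/s.
12 µg/L = 0.012 mg/L.
After complete mixing, C₀ = (2.315·0.52 + 75·0.012) / 77.31 = 0.02721 mg/L.
Travel time t = 1.6e+04 m / 1.0 m/s = 1.6e+04 s = 0.1852 d.
C = 0.02721·exp(−0.28·0.1852) = 0.02721·0.9495 = 0.02583 mg/L.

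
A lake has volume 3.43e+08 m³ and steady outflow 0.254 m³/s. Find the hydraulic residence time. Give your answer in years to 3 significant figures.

Q = 0.254 m³/s × 3.156e+07 s/yr = 8.016e+06 m³/yr.
Hydraulic residence time τ = V/Q = 3.43e+08/8.016e+06 = 42.79 yr.

42.8 yr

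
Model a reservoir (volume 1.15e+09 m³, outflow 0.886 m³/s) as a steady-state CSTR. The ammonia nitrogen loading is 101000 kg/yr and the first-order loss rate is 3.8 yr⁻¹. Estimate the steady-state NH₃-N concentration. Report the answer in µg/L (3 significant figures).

Outflow Q = 0.886 m³/s × 3.156e+07 s/yr = 2.796e+07 m³/yr.
Steady-state CSTR mass balance: W = Q·C + k·V·C, so C = W/(Q + kV).
Q + kV = 2.796e+07 + 3.8·1.15e+09 = 4.398e+09 m³/yr.
C = 101000/4.398e+09 = 2.297e-05 kg/m³ = 0.02297 mg/L = 22.97 µg/L.

23.0 µg/L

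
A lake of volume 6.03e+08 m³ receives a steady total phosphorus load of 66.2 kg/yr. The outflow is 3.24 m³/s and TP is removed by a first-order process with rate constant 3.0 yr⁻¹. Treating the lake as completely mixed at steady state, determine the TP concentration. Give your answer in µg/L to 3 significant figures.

Outflow Q = 3.24 m³/s × 3.156e+07 s/yr = 1.022e+08 m³/yr.
Steady-state CSTR mass balance: W = Q·C + k·V·C, so C = W/(Q + kV).
Q + kV = 1.022e+08 + 3.0·6.03e+08 = 1.911e+09 m³/yr.
C = 66.2/1.911e+09 = 3.464e-08 kg/m³ = 3.464e-05 mg/L = 0.03464 µg/L.

0.0346 µg/L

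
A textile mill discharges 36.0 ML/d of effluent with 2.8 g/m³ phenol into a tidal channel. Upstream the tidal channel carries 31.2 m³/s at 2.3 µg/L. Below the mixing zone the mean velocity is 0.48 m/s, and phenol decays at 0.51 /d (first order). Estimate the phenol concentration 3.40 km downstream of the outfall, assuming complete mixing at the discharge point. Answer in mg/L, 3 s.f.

36.0 ML/d = 0.4167 m³/s.
2.3 µg/L = 0.0023 mg/L.
After complete mixing, C₀ = (0.4167·2.8 + 31.2·0.0023) / 31.62 = 0.03917 mg/L.
Travel time t = 3400 m / 0.48 m/s = 7083 s = 0.08198 d.
C = 0.03917·exp(−0.51·0.08198) = 0.03917·0.9591 = 0.03757 mg/L.

0.0376 mg/L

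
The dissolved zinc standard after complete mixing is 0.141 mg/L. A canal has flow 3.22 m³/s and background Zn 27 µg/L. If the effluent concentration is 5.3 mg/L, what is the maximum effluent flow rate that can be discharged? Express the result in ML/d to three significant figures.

27 µg/L = 0.027 mg/L.
Mass balance at complete mixing: C_std·(Q_w + Q_r) = Q_w·C_e + Q_r·C_b.
Rearranging, Q_w = Q_r·(C_std − C_b)/(C_e − C_std) = 3.22·(0.141 − 0.027) / (5.3 − 0.141) = 0.07115 m³/s.
= 6.148 ML/d.

6.15 ML/d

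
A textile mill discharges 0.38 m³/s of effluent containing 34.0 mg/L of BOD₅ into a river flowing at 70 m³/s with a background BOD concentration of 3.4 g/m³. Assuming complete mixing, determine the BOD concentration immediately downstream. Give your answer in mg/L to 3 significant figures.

By mass balance at complete mixing, C = (0.38·34 + 70·3.4) / (0.38 + 70) = 250.9/70.38 = 3.565 mg/L.

3.57 mg/L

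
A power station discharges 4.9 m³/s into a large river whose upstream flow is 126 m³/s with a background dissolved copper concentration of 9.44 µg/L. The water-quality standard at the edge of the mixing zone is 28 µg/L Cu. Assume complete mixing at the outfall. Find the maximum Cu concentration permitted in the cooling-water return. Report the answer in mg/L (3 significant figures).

9.44 µg/L = 0.00944 mg/L.
28 µg/L = 0.028 mg/L.
Mass balance: 0.028·130.9 = 4.9·Cₑ + 126·0.00944.
Cₑ = (3.665 − 1.189) / 4.9 = 0.5053 mg/L.

0.505 mg/L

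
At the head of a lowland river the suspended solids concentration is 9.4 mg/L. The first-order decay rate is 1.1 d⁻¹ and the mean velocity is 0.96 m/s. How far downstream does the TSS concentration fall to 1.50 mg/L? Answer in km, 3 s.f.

From C = C₀·e^(−kt), t = ln(C₀/C)/k = ln(9.4/1.50)/1.1 = 1.835/1.1 = 1.668 d.
Distance = v·t = 0.96 m/s × 1.442e+05 s = 1.384e+05 m = 138.4 km.

138 km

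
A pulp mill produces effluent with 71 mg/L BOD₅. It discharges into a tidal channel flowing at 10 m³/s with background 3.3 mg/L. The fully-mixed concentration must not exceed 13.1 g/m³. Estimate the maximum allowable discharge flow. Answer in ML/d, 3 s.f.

Mass balance at complete mixing: C_std·(Q_w + Q_r) = Q_w·C_e + Q_r·C_b.
Rearranging, Q_w = Q_r·(C_std − C_b)/(C_e − C_std) = 10·(13.1 − 3.3) / (71 − 13.1) = 1.693 m³/s.
= 146.2 ML/d.

146 ML/d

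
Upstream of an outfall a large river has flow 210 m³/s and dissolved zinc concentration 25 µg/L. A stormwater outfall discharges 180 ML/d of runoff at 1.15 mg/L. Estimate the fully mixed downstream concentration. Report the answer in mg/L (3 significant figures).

0.0361 mg/L

180 ML/d = 2.083 m³/s.
25 µg/L = 0.025 mg/L.
By mass balance at complete mixing, C = (2.083·1.15 + 210·0.025) / (2.083 + 210) = 7.646/212.1 = 0.03605 mg/L.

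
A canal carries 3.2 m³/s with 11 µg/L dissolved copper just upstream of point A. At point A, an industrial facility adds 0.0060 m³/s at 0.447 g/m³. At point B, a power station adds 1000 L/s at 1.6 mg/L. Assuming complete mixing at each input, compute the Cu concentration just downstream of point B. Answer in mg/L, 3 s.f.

11 µg/L = 0.011 mg/L.
After input A: C = (3.2·0.011 + 0.006·0.447) / 3.206 = 0.01182 mg/L.
1000 L/s = 1 m³/s.
After input B: C = (3.206·0.01182 + 1·1.6) / 4.206 = 0.3894 mg/L.

0.389 mg/L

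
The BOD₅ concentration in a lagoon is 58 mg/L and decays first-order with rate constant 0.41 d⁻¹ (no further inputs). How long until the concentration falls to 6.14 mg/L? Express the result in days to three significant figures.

5.48 d

t = ln(C₀/C)/k = ln(58/6.14)/0.41 = 2.246/0.41 = 5.477 d.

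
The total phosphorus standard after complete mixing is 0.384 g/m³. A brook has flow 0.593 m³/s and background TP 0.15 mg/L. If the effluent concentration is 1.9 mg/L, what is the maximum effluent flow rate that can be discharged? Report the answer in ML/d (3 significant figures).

Mass balance at complete mixing: C_std·(Q_w + Q_r) = Q_w·C_e + Q_r·C_b.
Rearranging, Q_w = Q_r·(C_std − C_b)/(C_e − C_std) = 0.593·(0.384 − 0.15) / (1.9 − 0.384) = 0.09153 m³/s.
= 7.908 ML/d.

7.91 ML/d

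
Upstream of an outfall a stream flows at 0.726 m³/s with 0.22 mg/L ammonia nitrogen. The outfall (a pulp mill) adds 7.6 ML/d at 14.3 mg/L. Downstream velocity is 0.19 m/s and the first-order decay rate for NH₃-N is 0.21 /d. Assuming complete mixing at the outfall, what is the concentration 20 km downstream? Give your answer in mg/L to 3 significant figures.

1.35 mg/L

7.6 ML/d = 0.08796 m³/s.
After complete mixing, C₀ = (0.08796·14.3 + 0.726·0.22) / 0.814 = 1.742 mg/L.
Travel time t = 2e+04 m / 0.19 m/s = 1.053e+05 s = 1.218 d.
C = 1.742·exp(−0.21·1.218) = 1.742·0.7743 = 1.348 mg/L.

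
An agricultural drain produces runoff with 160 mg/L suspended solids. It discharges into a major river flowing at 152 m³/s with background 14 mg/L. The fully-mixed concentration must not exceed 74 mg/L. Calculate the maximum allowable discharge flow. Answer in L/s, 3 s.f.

Mass balance at complete mixing: C_std·(Q_w + Q_r) = Q_w·C_e + Q_r·C_b.
Rearranging, Q_w = Q_r·(C_std − C_b)/(C_e − C_std) = 152·(74 − 14) / (160 − 74) = 106 m³/s.
= 1.06e+05 L/s.

106000 L/s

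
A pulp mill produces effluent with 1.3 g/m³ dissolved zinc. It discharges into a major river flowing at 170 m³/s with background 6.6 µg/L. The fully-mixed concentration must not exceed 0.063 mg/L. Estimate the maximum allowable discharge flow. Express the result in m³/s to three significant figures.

6.6 µg/L = 0.0066 mg/L.
Mass balance at complete mixing: C_std·(Q_w + Q_r) = Q_w·C_e + Q_r·C_b.
Rearranging, Q_w = Q_r·(C_std − C_b)/(C_e − C_std) = 170·(0.063 − 0.0066) / (1.3 − 0.063) = 7.751 m³/s.

7.75 m³/s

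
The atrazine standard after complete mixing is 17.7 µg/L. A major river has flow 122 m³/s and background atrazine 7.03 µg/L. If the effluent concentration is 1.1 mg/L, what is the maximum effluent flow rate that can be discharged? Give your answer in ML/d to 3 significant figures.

7.03 µg/L = 0.00703 mg/L.
17.7 µg/L = 0.0177 mg/L.
Mass balance at complete mixing: C_std·(Q_w + Q_r) = Q_w·C_e + Q_r·C_b.
Rearranging, Q_w = Q_r·(C_std − C_b)/(C_e − C_std) = 122·(0.0177 − 0.00703) / (1.1 − 0.0177) = 1.203 m³/s.
= 103.9 ML/d.

104 ML/d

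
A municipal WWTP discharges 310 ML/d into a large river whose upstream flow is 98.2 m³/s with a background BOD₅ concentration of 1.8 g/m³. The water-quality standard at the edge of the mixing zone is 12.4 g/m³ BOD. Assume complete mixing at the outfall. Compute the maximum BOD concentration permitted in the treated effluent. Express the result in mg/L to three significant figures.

303 mg/L

310 ML/d = 3.588 m³/s.
Mass balance: 12.4·101.8 = 3.588·Cₑ + 98.2·1.8.
Cₑ = (1262 − 176.8) / 3.588 = 302.5 mg/L.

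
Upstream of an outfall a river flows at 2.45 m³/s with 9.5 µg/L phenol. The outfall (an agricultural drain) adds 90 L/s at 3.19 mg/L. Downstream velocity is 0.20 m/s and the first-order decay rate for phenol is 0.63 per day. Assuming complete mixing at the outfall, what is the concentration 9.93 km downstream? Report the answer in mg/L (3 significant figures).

0.0851 mg/L

90 L/s = 0.09 m³/s.
9.5 µg/L = 0.0095 mg/L.
After complete mixing, C₀ = (0.09·3.19 + 2.45·0.0095) / 2.54 = 0.1222 mg/L.
Travel time t = 9930 m / 0.20 m/s = 4.965e+04 s = 0.5747 d.
C = 0.1222·exp(−0.63·0.5747) = 0.1222·0.6963 = 0.08508 mg/L.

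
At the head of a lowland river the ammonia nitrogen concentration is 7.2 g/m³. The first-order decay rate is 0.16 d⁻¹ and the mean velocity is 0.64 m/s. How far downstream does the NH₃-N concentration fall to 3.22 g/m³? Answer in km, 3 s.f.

From C = C₀·e^(−kt), t = ln(C₀/C)/k = ln(7.2/3.22)/0.16 = 0.8047/0.16 = 5.029 d.
Distance = v·t = 0.64 m/s × 4.345e+05 s = 2.781e+05 m = 278.1 km.

278 km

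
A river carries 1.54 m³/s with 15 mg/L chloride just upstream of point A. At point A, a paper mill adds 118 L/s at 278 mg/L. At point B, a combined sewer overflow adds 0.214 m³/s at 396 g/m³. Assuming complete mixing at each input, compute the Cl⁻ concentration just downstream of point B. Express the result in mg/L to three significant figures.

75.1 mg/L

118 L/s = 0.118 m³/s.
After input A: C = (1.54·15 + 0.118·278) / 1.658 = 33.72 mg/L.
After input B: C = (1.658·33.72 + 0.214·396) / 1.872 = 75.13 mg/L.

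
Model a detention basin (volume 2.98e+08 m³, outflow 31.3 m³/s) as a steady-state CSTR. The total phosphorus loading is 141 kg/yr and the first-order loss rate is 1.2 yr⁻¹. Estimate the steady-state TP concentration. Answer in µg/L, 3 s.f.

0.105 µg/L

Outflow Q = 31.3 m³/s × 3.156e+07 s/yr = 9.878e+08 m³/yr.
Steady-state CSTR mass balance: W = Q·C + k·V·C, so C = W/(Q + kV).
Q + kV = 9.878e+08 + 1.2·2.98e+08 = 1.345e+09 m³/yr.
C = 141/1.345e+09 = 1.048e-07 kg/m³ = 0.0001048 mg/L = 0.1048 µg/L.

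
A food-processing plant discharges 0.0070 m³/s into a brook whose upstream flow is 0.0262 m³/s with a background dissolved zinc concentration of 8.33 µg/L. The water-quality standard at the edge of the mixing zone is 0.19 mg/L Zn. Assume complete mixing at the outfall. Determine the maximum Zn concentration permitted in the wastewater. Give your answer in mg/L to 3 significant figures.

8.33 µg/L = 0.00833 mg/L.
Mass balance: 0.19·0.0332 = 0.007·Cₑ + 0.0262·0.00833.
Cₑ = (0.006308 − 0.0002182) / 0.007 = 0.87 mg/L.

0.870 mg/L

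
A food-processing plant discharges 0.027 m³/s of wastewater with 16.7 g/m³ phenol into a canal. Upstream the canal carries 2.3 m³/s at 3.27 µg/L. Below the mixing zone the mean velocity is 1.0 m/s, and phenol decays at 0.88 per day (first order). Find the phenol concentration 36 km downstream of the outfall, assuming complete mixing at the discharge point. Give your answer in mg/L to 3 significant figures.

0.137 mg/L

3.27 µg/L = 0.00327 mg/L.
After complete mixing, C₀ = (0.027·16.7 + 2.3·0.00327) / 2.327 = 0.197 mg/L.
Travel time t = 3.6e+04 m / 1.0 m/s = 3.6e+04 s = 0.4167 d.
C = 0.197·exp(−0.88·0.4167) = 0.197·0.693 = 0.1365 mg/L.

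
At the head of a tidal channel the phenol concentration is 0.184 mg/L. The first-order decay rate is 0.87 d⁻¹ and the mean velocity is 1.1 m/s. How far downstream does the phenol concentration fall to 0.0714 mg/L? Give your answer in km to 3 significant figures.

103 km

From C = C₀·e^(−kt), t = ln(C₀/C)/k = ln(0.184/0.0714)/0.87 = 0.9466/0.87 = 1.088 d.
Distance = v·t = 1.1 m/s × 9.401e+04 s = 1.034e+05 m = 103.4 km.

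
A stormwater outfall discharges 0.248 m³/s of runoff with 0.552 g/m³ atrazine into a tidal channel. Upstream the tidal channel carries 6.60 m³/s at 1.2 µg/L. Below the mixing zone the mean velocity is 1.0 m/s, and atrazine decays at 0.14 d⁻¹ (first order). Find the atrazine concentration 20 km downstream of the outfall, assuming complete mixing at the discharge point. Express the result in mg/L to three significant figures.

1.2 µg/L = 0.0012 mg/L.
After complete mixing, C₀ = (0.248·0.552 + 6.6·0.0012) / 6.848 = 0.02115 mg/L.
Travel time t = 2e+04 m / 1.0 m/s = 2e+04 s = 0.2315 d.
C = 0.02115·exp(−0.14·0.2315) = 0.02115·0.9681 = 0.02047 mg/L.

0.0205 mg/L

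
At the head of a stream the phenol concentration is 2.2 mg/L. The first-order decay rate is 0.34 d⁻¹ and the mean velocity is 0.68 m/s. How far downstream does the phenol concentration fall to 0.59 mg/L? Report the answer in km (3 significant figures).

227 km

From C = C₀·e^(−kt), t = ln(C₀/C)/k = ln(2.2/0.59)/0.34 = 1.316/0.34 = 3.871 d.
Distance = v·t = 0.68 m/s × 3.344e+05 s = 2.274e+05 m = 227.4 km.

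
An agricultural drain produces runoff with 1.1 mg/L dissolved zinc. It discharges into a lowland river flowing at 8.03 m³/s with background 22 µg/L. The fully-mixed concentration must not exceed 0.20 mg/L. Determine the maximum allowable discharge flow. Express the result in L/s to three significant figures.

22 µg/L = 0.022 mg/L.
Mass balance at complete mixing: C_std·(Q_w + Q_r) = Q_w·C_e + Q_r·C_b.
Rearranging, Q_w = Q_r·(C_std − C_b)/(C_e − C_std) = 8.03·(0.2 − 0.022) / (1.1 − 0.2) = 1.588 m³/s.
= 1588 L/s.

1590 L/s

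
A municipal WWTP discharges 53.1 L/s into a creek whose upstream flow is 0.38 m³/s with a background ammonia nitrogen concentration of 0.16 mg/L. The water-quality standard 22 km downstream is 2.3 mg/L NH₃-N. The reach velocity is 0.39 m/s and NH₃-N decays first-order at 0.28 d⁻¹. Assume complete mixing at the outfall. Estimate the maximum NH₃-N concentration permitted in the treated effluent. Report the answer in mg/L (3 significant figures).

53.1 L/s = 0.0531 m³/s.
Travel time to the compliance point: t = 2.2e+04/0.39 = 5.641e+04 s = 0.6529 d; decay factor exp(−0.28·0.6529) = 0.8329.
So the concentration just after mixing may be at most 2.3/0.8329 = 2.761 mg/L.
Mass balance: 2.761·0.4331 = 0.0531·Cₑ + 0.38·0.16.
Cₑ = (1.196 − 0.0608) / 0.0531 = 21.38 mg/L.

21.4 mg/L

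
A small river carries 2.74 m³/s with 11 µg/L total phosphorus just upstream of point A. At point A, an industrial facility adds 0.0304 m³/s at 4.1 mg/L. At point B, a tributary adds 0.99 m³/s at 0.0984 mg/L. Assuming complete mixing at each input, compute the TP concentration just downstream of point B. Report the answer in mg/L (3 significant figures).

0.0671 mg/L

11 µg/L = 0.011 mg/L.
After input A: C = (2.74·0.011 + 0.0304·4.1) / 2.77 = 0.05587 mg/L.
After input B: C = (2.77·0.05587 + 0.99·0.0984) / 3.76 = 0.06707 mg/L.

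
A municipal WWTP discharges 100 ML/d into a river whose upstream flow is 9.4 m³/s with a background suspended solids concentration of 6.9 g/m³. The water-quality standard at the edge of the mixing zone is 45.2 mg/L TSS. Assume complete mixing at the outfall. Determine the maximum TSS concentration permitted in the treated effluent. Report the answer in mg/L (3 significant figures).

100 ML/d = 1.157 m³/s.
Mass balance: 45.2·10.56 = 1.157·Cₑ + 9.4·6.9.
Cₑ = (477.2 − 64.86) / 1.157 = 356.3 mg/L.

356 mg/L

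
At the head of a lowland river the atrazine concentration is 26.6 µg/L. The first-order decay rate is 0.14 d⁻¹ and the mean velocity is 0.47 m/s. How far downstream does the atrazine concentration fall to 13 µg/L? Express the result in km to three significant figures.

From C = C₀·e^(−kt), t = ln(C₀/C)/k = ln(26.6/13)/0.14 = 0.716/0.14 = 5.114 d.
Distance = v·t = 0.47 m/s × 4.419e+05 s = 2.077e+05 m = 207.7 km.

208 km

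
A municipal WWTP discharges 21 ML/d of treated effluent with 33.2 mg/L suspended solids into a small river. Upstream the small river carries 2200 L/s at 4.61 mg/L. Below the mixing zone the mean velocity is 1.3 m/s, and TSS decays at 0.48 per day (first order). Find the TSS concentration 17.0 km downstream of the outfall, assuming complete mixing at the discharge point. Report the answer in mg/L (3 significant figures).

21 ML/d = 0.2431 m³/s.
2200 L/s = 2.2 m³/s.
After complete mixing, C₀ = (0.2431·33.2 + 2.2·4.61) / 2.443 = 7.454 mg/L.
Travel time t = 1.7e+04 m / 1.3 m/s = 1.308e+04 s = 0.1514 d.
C = 7.454·exp(−0.48·0.1514) = 7.454·0.9299 = 6.932 mg/L.

6.93 mg/L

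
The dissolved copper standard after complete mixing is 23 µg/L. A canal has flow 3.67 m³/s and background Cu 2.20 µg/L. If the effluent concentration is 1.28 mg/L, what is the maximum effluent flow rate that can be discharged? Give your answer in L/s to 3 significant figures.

60.7 L/s

2.20 µg/L = 0.0022 mg/L.
23 µg/L = 0.023 mg/L.
Mass balance at complete mixing: C_std·(Q_w + Q_r) = Q_w·C_e + Q_r·C_b.
Rearranging, Q_w = Q_r·(C_std − C_b)/(C_e − C_std) = 3.67·(0.023 − 0.0022) / (1.28 − 0.023) = 0.06073 m³/s.
= 60.73 L/s.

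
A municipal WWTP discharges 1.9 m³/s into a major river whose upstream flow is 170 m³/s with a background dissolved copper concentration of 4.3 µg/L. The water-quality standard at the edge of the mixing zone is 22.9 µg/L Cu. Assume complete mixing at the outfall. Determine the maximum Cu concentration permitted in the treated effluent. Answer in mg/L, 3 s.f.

1.69 mg/L

4.3 µg/L = 0.0043 mg/L.
22.9 µg/L = 0.0229 mg/L.
Mass balance: 0.0229·171.9 = 1.9·Cₑ + 170·0.0043.
Cₑ = (3.937 − 0.731) / 1.9 = 1.687 mg/L.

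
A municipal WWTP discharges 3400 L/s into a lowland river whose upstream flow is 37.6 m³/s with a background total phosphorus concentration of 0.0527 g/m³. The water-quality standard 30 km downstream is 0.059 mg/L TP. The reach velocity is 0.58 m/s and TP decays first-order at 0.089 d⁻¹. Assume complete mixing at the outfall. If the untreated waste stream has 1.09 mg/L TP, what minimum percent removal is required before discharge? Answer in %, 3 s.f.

3400 L/s = 3.4 m³/s.
Travel time to the compliance point: t = 3e+04/0.58 = 5.172e+04 s = 0.5987 d; decay factor exp(−0.089·0.5987) = 0.9481.
So the concentration just after mixing may be at most 0.059/0.9481 = 0.06223 mg/L.
Mass balance: 0.06223·41 = 3.4·Cₑ + 37.6·0.0527.
Cₑ = (2.551 − 1.982) / 3.4 = 0.1676 mg/L.
Required removal = 1 − 0.1676/1.09 = 84.62 %.

84.6 %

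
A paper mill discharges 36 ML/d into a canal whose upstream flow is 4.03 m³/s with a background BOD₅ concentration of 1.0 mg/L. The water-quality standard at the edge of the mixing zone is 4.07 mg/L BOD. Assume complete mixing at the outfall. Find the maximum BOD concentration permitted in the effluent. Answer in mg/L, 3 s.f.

33.8 mg/L

36 ML/d = 0.4167 m³/s.
Mass balance: 4.07·4.447 = 0.4167·Cₑ + 4.03·1.
Cₑ = (18.1 − 4.03) / 0.4167 = 33.76 mg/L.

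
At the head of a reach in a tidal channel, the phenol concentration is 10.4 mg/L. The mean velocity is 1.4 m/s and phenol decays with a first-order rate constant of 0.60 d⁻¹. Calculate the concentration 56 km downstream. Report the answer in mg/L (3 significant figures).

7.88 mg/L

Travel time t = 56 km / 1.4 m/s = 5.6e+04/1.4 = 4e+04 s = 0.463 d.
First-order decay: C = 10.4·exp(−0.60·0.463) = 10.4·0.7575 = 7.878 mg/L.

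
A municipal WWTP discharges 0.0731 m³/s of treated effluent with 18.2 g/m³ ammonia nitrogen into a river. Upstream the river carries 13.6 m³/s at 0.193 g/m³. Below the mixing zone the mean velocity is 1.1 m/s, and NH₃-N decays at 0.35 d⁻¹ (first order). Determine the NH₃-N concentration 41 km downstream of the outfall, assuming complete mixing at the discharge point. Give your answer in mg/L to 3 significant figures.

After complete mixing, C₀ = (0.0731·18.2 + 13.6·0.193) / 13.67 = 0.2893 mg/L.
Travel time t = 4.1e+04 m / 1.1 m/s = 3.727e+04 s = 0.4314 d.
C = 0.2893·exp(−0.35·0.4314) = 0.2893·0.8599 = 0.2487 mg/L.

0.249 mg/L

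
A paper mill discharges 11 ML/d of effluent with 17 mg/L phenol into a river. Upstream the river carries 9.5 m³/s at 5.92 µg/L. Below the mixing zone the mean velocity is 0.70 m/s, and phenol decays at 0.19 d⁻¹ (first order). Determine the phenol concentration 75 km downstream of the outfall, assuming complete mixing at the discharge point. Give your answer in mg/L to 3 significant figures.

11 ML/d = 0.1273 m³/s.
5.92 µg/L = 0.00592 mg/L.
After complete mixing, C₀ = (0.1273·17 + 9.5·0.00592) / 9.627 = 0.2307 mg/L.
Travel time t = 7.5e+04 m / 0.70 m/s = 1.071e+05 s = 1.24 d.
C = 0.2307·exp(−0.19·1.24) = 0.2307·0.7901 = 0.1822 mg/L.

0.182 mg/L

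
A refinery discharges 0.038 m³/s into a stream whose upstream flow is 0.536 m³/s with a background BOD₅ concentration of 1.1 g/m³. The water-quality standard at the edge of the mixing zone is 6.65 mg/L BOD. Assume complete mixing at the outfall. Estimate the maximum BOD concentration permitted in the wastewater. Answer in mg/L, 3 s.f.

84.9 mg/L

Mass balance: 6.65·0.574 = 0.038·Cₑ + 0.536·1.1.
Cₑ = (3.817 − 0.5896) / 0.038 = 84.93 mg/L.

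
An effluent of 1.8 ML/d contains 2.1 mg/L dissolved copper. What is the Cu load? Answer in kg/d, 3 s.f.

1.8 ML/d = 0.02083 m³/s.
Mass flux = Q·C = 0.02083 m³/s × 2.1 g/m³ = 0.04375 g/s.
= 0.04375 g/s × 86.4 = 3.78 kg/d.

3.78 kg/d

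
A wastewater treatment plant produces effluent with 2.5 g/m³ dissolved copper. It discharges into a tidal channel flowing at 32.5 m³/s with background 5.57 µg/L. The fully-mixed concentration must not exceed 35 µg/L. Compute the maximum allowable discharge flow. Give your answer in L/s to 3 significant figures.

388 L/s

5.57 µg/L = 0.00557 mg/L.
35 µg/L = 0.035 mg/L.
Mass balance at complete mixing: C_std·(Q_w + Q_r) = Q_w·C_e + Q_r·C_b.
Rearranging, Q_w = Q_r·(C_std − C_b)/(C_e − C_std) = 32.5·(0.035 − 0.00557) / (2.5 − 0.035) = 0.388 m³/s.
= 388 L/s.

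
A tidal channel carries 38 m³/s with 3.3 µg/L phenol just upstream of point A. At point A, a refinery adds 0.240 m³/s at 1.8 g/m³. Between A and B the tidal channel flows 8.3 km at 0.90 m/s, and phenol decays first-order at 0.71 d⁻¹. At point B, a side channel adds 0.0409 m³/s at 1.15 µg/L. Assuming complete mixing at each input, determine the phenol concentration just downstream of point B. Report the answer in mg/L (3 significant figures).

0.0135 mg/L

3.3 µg/L = 0.0033 mg/L.
After input A: C = (38·0.0033 + 0.24·1.8) / 38.24 = 0.01458 mg/L.
Over the 8.3 km reach to input B (t = 9222 s = 0.1067 d), decay gives C = 0.01458·exp(−0.71·0.1067) = 0.01351 mg/L.
1.15 µg/L = 0.00115 mg/L.
After input B: C = (38.24·0.01351 + 0.0409·0.00115) / 38.28 = 0.0135 mg/L.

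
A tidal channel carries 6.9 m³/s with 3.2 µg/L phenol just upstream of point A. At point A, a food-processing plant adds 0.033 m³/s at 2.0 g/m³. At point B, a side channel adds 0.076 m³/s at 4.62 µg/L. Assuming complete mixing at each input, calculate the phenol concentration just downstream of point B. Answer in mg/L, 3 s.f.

3.2 µg/L = 0.0032 mg/L.
After input A: C = (6.9·0.0032 + 0.033·2) / 6.933 = 0.0127 mg/L.
4.62 µg/L = 0.00462 mg/L.
After input B: C = (6.933·0.0127 + 0.076·0.00462) / 7.009 = 0.01262 mg/L.

0.0126 mg/L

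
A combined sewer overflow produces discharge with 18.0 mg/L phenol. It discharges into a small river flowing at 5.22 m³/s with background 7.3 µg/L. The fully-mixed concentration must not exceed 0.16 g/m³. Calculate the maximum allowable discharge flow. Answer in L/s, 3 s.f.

44.7 L/s

7.3 µg/L = 0.0073 mg/L.
Mass balance at complete mixing: C_std·(Q_w + Q_r) = Q_w·C_e + Q_r·C_b.
Rearranging, Q_w = Q_r·(C_std − C_b)/(C_e − C_std) = 5.22·(0.16 − 0.0073) / (18 − 0.16) = 0.04468 m³/s.
= 44.68 L/s.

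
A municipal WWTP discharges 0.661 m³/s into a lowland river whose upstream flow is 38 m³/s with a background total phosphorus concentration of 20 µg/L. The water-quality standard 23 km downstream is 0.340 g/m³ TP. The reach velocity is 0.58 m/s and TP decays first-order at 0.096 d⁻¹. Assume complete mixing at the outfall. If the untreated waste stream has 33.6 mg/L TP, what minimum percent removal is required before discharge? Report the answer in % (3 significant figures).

41.6 %

20 µg/L = 0.02 mg/L.
Travel time to the compliance point: t = 2.3e+04/0.58 = 3.966e+04 s = 0.459 d; decay factor exp(−0.096·0.459) = 0.9569.
So the concentration just after mixing may be at most 0.34/0.9569 = 0.3553 mg/L.
Mass balance: 0.3553·38.66 = 0.661·Cₑ + 38·0.02.
Cₑ = (13.74 − 0.76) / 0.661 = 19.63 mg/L.
Required removal = 1 − 19.63/33.6 = 41.57 %.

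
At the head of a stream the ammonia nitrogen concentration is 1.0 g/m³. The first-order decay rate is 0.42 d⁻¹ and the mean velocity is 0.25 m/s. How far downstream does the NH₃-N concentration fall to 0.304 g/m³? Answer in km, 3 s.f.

61.2 km

From C = C₀·e^(−kt), t = ln(C₀/C)/k = ln(1.0/0.304)/0.42 = 1.191/0.42 = 2.835 d.
Distance = v·t = 0.25 m/s × 2.449e+05 s = 6.124e+04 m = 61.24 km.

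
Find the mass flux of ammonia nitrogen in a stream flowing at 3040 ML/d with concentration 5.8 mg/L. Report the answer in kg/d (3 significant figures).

3040 ML/d = 35.19 m³/s.
Mass flux = Q·C = 35.19 m³/s × 5.8 g/m³ = 204.1 g/s.
= 204.1 g/s × 86.4 = 1.763e+04 kg/d.

17600 kg/d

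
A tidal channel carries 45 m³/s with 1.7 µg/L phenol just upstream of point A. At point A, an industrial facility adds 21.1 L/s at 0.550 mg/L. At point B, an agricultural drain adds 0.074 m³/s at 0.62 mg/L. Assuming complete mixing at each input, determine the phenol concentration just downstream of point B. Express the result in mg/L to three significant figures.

0.00297 mg/L

1.7 µg/L = 0.0017 mg/L.
21.1 L/s = 0.0211 m³/s.
After input A: C = (45·0.0017 + 0.0211·0.55) / 45.02 = 0.001957 mg/L.
After input B: C = (45.02·0.001957 + 0.074·0.62) / 45.1 = 0.002971 mg/L.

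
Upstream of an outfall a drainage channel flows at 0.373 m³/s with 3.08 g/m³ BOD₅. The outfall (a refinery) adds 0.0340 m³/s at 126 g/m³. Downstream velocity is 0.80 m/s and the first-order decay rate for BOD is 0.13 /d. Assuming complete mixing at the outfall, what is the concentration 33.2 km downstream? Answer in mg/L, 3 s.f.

12.5 mg/L

After complete mixing, C₀ = (0.034·126 + 0.373·3.08) / 0.407 = 13.35 mg/L.
Travel time t = 3.32e+04 m / 0.80 m/s = 4.15e+04 s = 0.4803 d.
C = 13.35·exp(−0.13·0.4803) = 13.35·0.9395 = 12.54 mg/L.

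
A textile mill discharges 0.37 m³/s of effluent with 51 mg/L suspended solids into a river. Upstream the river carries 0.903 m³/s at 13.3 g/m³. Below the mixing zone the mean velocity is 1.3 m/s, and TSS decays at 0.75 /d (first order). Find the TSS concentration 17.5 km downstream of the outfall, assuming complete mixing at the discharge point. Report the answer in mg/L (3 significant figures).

21.6 mg/L

After complete mixing, C₀ = (0.37·51 + 0.903·13.3) / 1.273 = 24.26 mg/L.
Travel time t = 1.75e+04 m / 1.3 m/s = 1.346e+04 s = 0.1558 d.
C = 24.26·exp(−0.75·0.1558) = 24.26·0.8897 = 21.58 mg/L.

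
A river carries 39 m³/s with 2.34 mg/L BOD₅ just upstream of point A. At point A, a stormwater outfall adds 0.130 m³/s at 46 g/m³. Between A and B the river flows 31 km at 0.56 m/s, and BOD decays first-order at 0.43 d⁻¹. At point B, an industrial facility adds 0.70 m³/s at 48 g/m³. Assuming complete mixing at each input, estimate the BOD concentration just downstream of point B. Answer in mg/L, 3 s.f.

2.70 mg/L

After input A: C = (39·2.34 + 0.13·46) / 39.13 = 2.485 mg/L.
Over the 31 km reach to input B (t = 5.536e+04 s = 0.6407 d), decay gives C = 2.485·exp(−0.43·0.6407) = 1.887 mg/L.
After input B: C = (39.13·1.887 + 0.7·48) / 39.83 = 2.697 mg/L.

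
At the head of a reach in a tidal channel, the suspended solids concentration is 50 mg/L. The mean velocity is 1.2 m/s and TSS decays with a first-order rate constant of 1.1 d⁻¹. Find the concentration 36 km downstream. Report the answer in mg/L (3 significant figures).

34.1 mg/L

Travel time t = 36 km / 1.2 m/s = 3.6e+04/1.2 = 3e+04 s = 0.3472 d.
First-order decay: C = 50·exp(−1.1·0.3472) = 50·0.6825 = 34.13 mg/L.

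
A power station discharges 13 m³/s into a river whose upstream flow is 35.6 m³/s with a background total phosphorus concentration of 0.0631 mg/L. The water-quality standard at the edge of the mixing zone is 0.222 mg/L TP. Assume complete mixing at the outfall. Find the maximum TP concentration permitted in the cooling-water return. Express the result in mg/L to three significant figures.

0.657 mg/L

Mass balance: 0.222·48.6 = 13·Cₑ + 35.6·0.0631.
Cₑ = (10.79 − 2.246) / 13 = 0.6571 mg/L.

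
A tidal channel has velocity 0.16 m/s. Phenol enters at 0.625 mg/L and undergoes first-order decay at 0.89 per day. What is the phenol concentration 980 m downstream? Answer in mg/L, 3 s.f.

Travel time t = 980 m / 0.16 m/s = 980/0.16 = 6125 s = 0.07089 d.
First-order decay: C = 0.625·exp(−0.89·0.07089) = 0.625·0.9389 = 0.5868 mg/L.

0.587 mg/L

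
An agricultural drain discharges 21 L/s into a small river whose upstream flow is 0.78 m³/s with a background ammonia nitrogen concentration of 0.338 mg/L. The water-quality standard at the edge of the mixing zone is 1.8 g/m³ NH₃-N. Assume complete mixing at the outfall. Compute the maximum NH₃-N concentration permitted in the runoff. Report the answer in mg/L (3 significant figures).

21 L/s = 0.021 m³/s.
Mass balance: 1.8·0.801 = 0.021·Cₑ + 0.78·0.338.
Cₑ = (1.442 − 0.2636) / 0.021 = 56.1 mg/L.

56.1 mg/L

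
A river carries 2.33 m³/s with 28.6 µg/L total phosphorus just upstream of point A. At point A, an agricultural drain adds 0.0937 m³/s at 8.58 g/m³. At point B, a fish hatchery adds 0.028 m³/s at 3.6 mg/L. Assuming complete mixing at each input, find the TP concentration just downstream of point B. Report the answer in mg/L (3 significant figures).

0.396 mg/L

28.6 µg/L = 0.0286 mg/L.
After input A: C = (2.33·0.0286 + 0.0937·8.58) / 2.424 = 0.3592 mg/L.
After input B: C = (2.424·0.3592 + 0.028·3.6) / 2.452 = 0.3962 mg/L.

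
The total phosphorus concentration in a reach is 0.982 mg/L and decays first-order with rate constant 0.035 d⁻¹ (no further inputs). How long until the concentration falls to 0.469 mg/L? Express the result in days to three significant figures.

t = ln(C₀/C)/k = ln(0.982/0.469)/0.035 = 0.739/0.035 = 21.11 d.

21.1 d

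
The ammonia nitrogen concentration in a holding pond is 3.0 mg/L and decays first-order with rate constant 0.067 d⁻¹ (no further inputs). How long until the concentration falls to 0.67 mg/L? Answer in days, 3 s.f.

22.4 d

t = ln(C₀/C)/k = ln(3.0/0.67)/0.067 = 1.499/0.067 = 22.37 d.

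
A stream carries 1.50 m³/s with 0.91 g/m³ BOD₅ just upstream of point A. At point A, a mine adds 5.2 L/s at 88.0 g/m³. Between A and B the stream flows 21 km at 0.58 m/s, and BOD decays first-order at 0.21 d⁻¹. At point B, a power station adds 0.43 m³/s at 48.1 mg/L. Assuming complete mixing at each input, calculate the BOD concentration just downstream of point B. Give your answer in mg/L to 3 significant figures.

11.6 mg/L

5.2 L/s = 0.0052 m³/s.
After input A: C = (1.5·0.91 + 0.0052·88) / 1.505 = 1.211 mg/L.
Over the 21 km reach to input B (t = 3.621e+04 s = 0.4191 d), decay gives C = 1.211·exp(−0.21·0.4191) = 1.109 mg/L.
After input B: C = (1.505·1.109 + 0.43·48.1) / 1.935 = 11.55 mg/L.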